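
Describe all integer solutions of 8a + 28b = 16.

Step 1: Compute gcd(8, 28) = 4.
Since 4 divides 16, solutions exist.

Step 2: Find a particular solution using extended Euclidean algorithm.
We get a₀ = -12, b₀ = 4.
Check: 8*-12 + 28*4 = 16 = 16 ✓

Step 3: Write the general solution.
a = -12 + (28/4)t = -12 + 7t
b = 4 - (8/4)t = 4 - 2t
for any integer t.

a = -12 + 7t, b = 4 - 2t for integer t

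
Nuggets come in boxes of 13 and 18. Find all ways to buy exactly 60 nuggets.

We need non-negative integers (x, y) with 13x + 18y = 60.
For each x in 0..4, check if 60 - 13x is a non-negative multiple of 18.
No x yields an integer y ≥ 0.

No solution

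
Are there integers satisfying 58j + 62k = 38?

Step 1: Compute gcd(58, 62).
gcd(58, 62) = 2

Step 2: Check divisibility.
Does 2 divide 38? 38 = 2 x 19, so yes.

By the theorem on linear Diophantine equations, 58j + 62k = 38 has integer solutions if and only if gcd(58, 62) divides 38. Since 2 | 38, solutions exist.

Yes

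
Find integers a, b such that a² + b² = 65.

We need to find integers a, b > 0 such that a² + b² = 65.
Trying a = 1: b² = 65 - 1² = 65 - 1 = 64
b = 8
Check: 1² + 8² = 1 + 64 = 65 ✓

65 = 1² + 8²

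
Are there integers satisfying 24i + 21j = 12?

Step 1: Compute gcd(24, 21).
gcd(24, 21) = 3

Step 2: Check divisibility.
Does 3 divide 12? 12 = 3 x 4, so yes.

By the theorem on linear Diophantine equations, 24i + 21j = 12 has integer solutions if and only if gcd(24, 21) divides 12. Since 3 | 12, solutions exist.

Yes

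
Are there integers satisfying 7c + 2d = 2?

Step 1: Compute gcd(7, 2).
gcd(7, 2) = 1

Step 2: Check divisibility.
Does 1 divide 2? 2 = 1 x 2, so yes.

By the theorem on linear Diophantine equations, 7c + 2d = 2 has integer solutions if and only if gcd(7, 2) divides 2. Since 1 | 2, solutions exist.

Yes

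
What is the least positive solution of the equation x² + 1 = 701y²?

We need x² = 701y² - 1. Try successive y:
y = 1: x² = 701·1² - 1 = 700, not a perfect square
y = 2: x² = 701·2² - 1 = 2803, not a perfect square
y = 3: x² = 701·3² - 1 = 6308, not a perfect square
...
y = 445: x² = 701·445² - 1 = 138815524 = 11782² ✓
Check: 11782² - 701·445² = 138815524 - 138815525 = -1 ✓

x = 11782, y = 445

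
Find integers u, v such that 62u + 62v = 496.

Step 1: Check solvability.
gcd(62, 62) = 62
Since 62 divides 496, solutions exist.

Step 2: Apply extended Euclidean algorithm to find gcd.
We find integers such that 62*x0 + 62*y0 = 62

Step 3: Scale the particular solution.
Multiply by 496/62 = 8:
u = 0, v = 8

Step 4: Verify.
62*(0) + 62*(8) = 496 = 496 ✓

u = 0, v = 8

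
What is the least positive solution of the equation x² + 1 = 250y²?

We need x² = 250y² - 1. Try successive y:
y = 1: x² = 250·1² - 1 = 249, not a perfect square
y = 2: x² = 250·2² - 1 = 999, not a perfect square
y = 3: x² = 250·3² - 1 = 2249, not a perfect square
...
y = 281: x² = 250·281² - 1 = 19740249 = 4443² ✓
Check: 4443² - 250·281² = 19740249 - 19740250 = -1 ✓

x = 4443, y = 281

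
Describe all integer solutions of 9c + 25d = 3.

Step 1: Compute gcd(9, 25) = 1.
Since 1 divides 3, solutions exist.

Step 2: Find a particular solution using extended Euclidean algorithm.
We get c₀ = -33, d₀ = 12.
Check: 9*-33 + 25*12 = 3 = 3 ✓

Step 3: Write the general solution.
c = -33 + (25/1)t = -33 + 25t
d = 12 - (9/1)t = 12 - 9t
for any integer t.

c = -33 + 25t, d = 12 - 9t for integer t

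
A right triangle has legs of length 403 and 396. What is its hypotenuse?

c² = a² + b² = 403² + 396² = 162409 + 156816 = 319225
c = 565

565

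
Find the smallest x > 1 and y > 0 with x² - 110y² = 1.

We seek the smallest positive integers (x, y) with x² - 110y² = 1, i.e., x² = 110y² + 1.
Try successive y values:
y = 1: x² = 110·1² + 1 = 111, not a perfect square
y = 2: x² = 110·2² + 1 = 441, x = 21 ✓

Verify: 21² - 110·2² = 441 - 440 = 1 ✓

x = 21, y = 2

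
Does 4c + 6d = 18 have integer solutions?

Step 1: Compute gcd(4, 6).
gcd(4, 6) = 2

Step 2: Check divisibility.
Does 2 divide 18? 18 = 2 x 9, so yes.

By the theorem on linear Diophantine equations, 4c + 6d = 18 has integer solutions if and only if gcd(4, 6) divides 18. Since 2 | 18, solutions exist.

Yes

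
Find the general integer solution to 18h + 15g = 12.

Step 1: Compute gcd(18, 15) = 3.
Since 3 divides 12, solutions exist.

Step 2: Find a particular solution using extended Euclidean algorithm.
We get h₀ = 4, g₀ = -4.
Check: 18*4 + 15*-4 = 12 = 12 ✓

Step 3: Write the general solution.
h = 4 + (15/3)t = 4 + 5t
g = -4 - (18/3)t = -4 - 6t
for any integer t.

h = 4 + 5t, g = -4 - 6t for integer t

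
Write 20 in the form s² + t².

We need to find integers s, t > 0 such that s² + t² = 20.
Trying s = 2: t² = 20 - 2² = 20 - 4 = 16
t = 4
Check: 2² + 4² = 4 + 16 = 20 ✓

20 = 2² + 4²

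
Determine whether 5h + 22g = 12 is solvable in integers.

Step 1: Compute gcd(5, 22).
gcd(5, 22) = 1

Step 2: Check divisibility.
Does 1 divide 12? 12 = 1 x 12, so yes.

By the theorem on linear Diophantine equations, 5h + 22g = 12 has integer solutions if and only if gcd(5, 22) divides 12. Since 1 | 12, solutions exist.

Yes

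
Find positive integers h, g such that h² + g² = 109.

Search for h with 109 - h² a perfect square.
h = 3: 109 - 3² = 109 - 9 = 100 = 10² ✓
So h = 3, g = 10.

h = 3, g = 10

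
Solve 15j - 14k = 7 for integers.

Step 1: Check solvability.
gcd(15, 14) = 1
Since 1 divides 7, solutions exist.

Step 2: Apply extended Euclidean algorithm to find gcd.
We find integers such that 15*x0 + 14*y0 = 1

Step 3: Scale the particular solution.
Multiply by 7/1 = 7:
j = 7, k = 7

Step 4: Verify.
15*(7) - 14*(7) = 7 = 7 ✓

j = 7, k = 7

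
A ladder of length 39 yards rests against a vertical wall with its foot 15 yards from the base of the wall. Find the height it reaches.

The ladder, wall, and ground form a right triangle with hypotenuse 39 and one leg 15.
By the Pythagorean theorem: h² = 39² - 15² = 1521 - 225 = 1296
h = √1296 = 36 yards

36 yards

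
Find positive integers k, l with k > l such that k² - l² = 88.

Factor: k² - l² = (k+l)(k-l) = 88.
We need two factors of 88 with the same parity.
Use k+l = 44 and k-l = 2 (product 44·2 = 88).
Adding: 2k = 46, so k = 23.
Subtracting: 2l = 42, so l = 21.
Check: 23² - 21² = 529 - 441 = 88 ✓

k = 23, l = 21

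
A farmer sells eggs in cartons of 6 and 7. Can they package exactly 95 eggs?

We need non-negative a, b with 6a + 7b = 95.
gcd(6, 7) = 1 divides 95.
Try a = 3: 7b = 95 - 18 = 77, so b = 11.
One way: 3 cartons of 6 and 11 cartons of 7.

Yes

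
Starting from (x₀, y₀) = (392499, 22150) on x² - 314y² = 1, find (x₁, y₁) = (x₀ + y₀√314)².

Solutions to x² - Dy² = 1 are generated by powers of (x₀ + y₀√D).
The next solution satisfies x₁ + y₁√314 = (x₀ + y₀√314)², giving:
x₁ = x₀² + 314y₀² = 392499² + 314·22150² = 154055465001 + 154055465000 = 308110930001
y₁ = 2x₀y₀ = 2·392499·22150 = 17387705700

Verify: 308110930001² - 314·17387705700² = 94932345186081121860001 - 94932345186081121860000 = 1 ✓

x = 308110930001, y = 17387705700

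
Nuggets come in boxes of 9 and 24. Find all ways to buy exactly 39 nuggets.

We need non-negative integers (x, y) with 9x + 24y = 39.
For each x in 0..4, check if 39 - 9x is a non-negative multiple of 24.
No x yields an integer y ≥ 0.

No solution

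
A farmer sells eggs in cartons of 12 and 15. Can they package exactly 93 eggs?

We need non-negative a, b with 12a + 15b = 93.
gcd(12, 15) = 3 divides 93.
Try a = 4: 15b = 93 - 48 = 45, so b = 3.
One way: 4 cartons of 12 and 3 cartons of 15.

Yes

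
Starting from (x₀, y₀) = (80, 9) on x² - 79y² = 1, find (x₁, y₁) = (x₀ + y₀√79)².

Solutions to x² - Dy² = 1 are generated by powers of (x₀ + y₀√D).
The next solution satisfies x₁ + y₁√79 = (x₀ + y₀√79)², giving:
x₁ = x₀² + 79y₀² = 80² + 79·9² = 6400 + 6399 = 12799
y₁ = 2x₀y₀ = 2·80·9 = 1440

Verify: 12799² - 79·1440² = 163814401 - 163814400 = 1 ✓

x = 12799, y = 1440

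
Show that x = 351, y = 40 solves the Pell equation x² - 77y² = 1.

Compute x² = 351² = 123201
Compute 77y² = 77·40² = 77·1600 = 123200
x² - 77y² = 123201 - 123200 = 1
Since this equals 1, (351, 40) is a solution.

Yes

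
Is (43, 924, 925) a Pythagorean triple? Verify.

Compute a² + b² = 43² + 924² = 1849 + 853776 = 855625
Compute c² = 925² = 855625
Since 855625 = 855625, confirmed.

Yes, it is a Pythagorean triple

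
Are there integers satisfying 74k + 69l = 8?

Step 1: Compute gcd(74, 69).
gcd(74, 69) = 1

Step 2: Check divisibility.
Does 1 divide 8? 8 = 1 x 8, so yes.

By the theorem on linear Diophantine equations, 74k + 69l = 8 has integer solutions if and only if gcd(74, 69) divides 8. Since 1 | 8, solutions exist.

Yes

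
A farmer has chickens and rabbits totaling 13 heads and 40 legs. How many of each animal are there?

Let c = chickens, r = rabbits.
Heads: c + r = 13
Legs: 2c + 4r = 40
From the first equation, c = 13 - r. Substitute:
2(13 - r) + 4r = 40
26 + 2r = 40
r = (40 - 26)/2 = 7
c = 13 - 7 = 6

Chickens: 6, Rabbits: 7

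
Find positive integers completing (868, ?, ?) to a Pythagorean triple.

We need the other leg and hypotenuse such that 868² + x² = c².
Take x = 765, c = 1157: 868² + 765² = 753424 + 585225 = 1338649 = 1157² ✓
Triple: (765, 868, 1157)

(765, 868, 1157)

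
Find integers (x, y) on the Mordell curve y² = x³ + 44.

Try small integer x values and check whether x³ + 44 is a perfect square.
x = -2: x³ + 44 = -2³ + 44 = -8 + 44 = 36
Is 36 a perfect square? 6² = 36 ✓
So (x, y) = (-2, 6) is a solution.

x = -2, y = 6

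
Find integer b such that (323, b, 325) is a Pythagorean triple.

b² = c² - a² = 325² - 323² = 105625 - 104329 = 1296
b = sqrt(1296) = 36

36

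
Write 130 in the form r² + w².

We need to find integers r, w > 0 such that r² + w² = 130.
Trying r = 3: w² = 130 - 3² = 130 - 9 = 121
w = 11
Check: 3² + 11² = 9 + 121 = 130 ✓

130 = 3² + 11²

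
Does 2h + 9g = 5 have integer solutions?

Step 1: Compute gcd(2, 9).
gcd(2, 9) = 1

Step 2: Check divisibility.
Does 1 divide 5? 5 = 1 x 5, so yes.

By the theorem on linear Diophantine equations, 2h + 9g = 5 has integer solutions if and only if gcd(2, 9) divides 5. Since 1 | 5, solutions exist.

Yes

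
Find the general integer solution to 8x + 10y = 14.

Step 1: Compute gcd(8, 10) = 2.
Since 2 divides 14, solutions exist.

Step 2: Find a particular solution using extended Euclidean algorithm.
We get x₀ = -7, y₀ = 7.
Check: 8*-7 + 10*7 = 14 = 14 ✓

Step 3: Write the general solution.
x = -7 + (10/2)t = -7 + 5t
y = 7 - (8/2)t = 7 - 4t
for any integer t.

x = -7 + 5t, y = 7 - 4t for integer t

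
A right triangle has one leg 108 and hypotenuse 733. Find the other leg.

a² = c² - b² = 537289 - 11664 = 525625
a = 725

725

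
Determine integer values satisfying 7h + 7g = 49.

Step 1: Check solvability.
gcd(7, 7) = 7
Since 7 divides 49, solutions exist.

Step 2: Apply extended Euclidean algorithm to find gcd.
We find integers such that 7*x0 + 7*y0 = 7

Step 3: Scale the particular solution.
Multiply by 49/7 = 7:
h = 0, g = 7

Step 4: Verify.
7*(0) + 7*(7) = 49 = 49 ✓

h = 0, g = 7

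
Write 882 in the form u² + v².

We need to find integers u, v > 0 such that u² + v² = 882.
Trying u = 21: v² = 882 - 21² = 882 - 441 = 441
v = 21
Check: 21² + 21² = 441 + 441 = 882 ✓

882 = 21² + 21²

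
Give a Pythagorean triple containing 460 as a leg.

We need the other leg and hypotenuse such that 460² + x² = c².
Take x = 429, c = 629: 460² + 429² = 211600 + 184041 = 395641 = 629² ✓
Triple: (429, 460, 629)

(429, 460, 629)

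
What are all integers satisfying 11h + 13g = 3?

Step 1: Compute gcd(11, 13) = 1.
Since 1 divides 3, solutions exist.

Step 2: Find a particular solution using extended Euclidean algorithm.
We get h₀ = 18, g₀ = -15.
Check: 11*18 + 13*-15 = 3 = 3 ✓

Step 3: Write the general solution.
h = 18 + (13/1)t = 18 + 13t
g = -15 - (11/1)t = -15 - 11t
for any integer t.

h = 18 + 13t, g = -15 - 11t for integer t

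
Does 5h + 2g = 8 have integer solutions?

Step 1: Compute gcd(5, 2).
gcd(5, 2) = 1

Step 2: Check divisibility.
Does 1 divide 8? 8 = 1 x 8, so yes.

By the theorem on linear Diophantine equations, 5h + 2g = 8 has integer solutions if and only if gcd(5, 2) divides 8. Since 1 | 8, solutions exist.

Yes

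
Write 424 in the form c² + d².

We need to find integers c, d > 0 such that c² + d² = 424.
Trying c = 10: d² = 424 - 10² = 424 - 100 = 324
d = 18
Check: 10² + 18² = 100 + 324 = 424 ✓

424 = 10² + 18²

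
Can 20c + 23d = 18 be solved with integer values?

Step 1: Compute gcd(20, 23).
gcd(20, 23) = 1

Step 2: Check divisibility.
Does 1 divide 18? 18 = 1 x 18, so yes.

By the theorem on linear Diophantine equations, 20c + 23d = 18 has integer solutions if and only if gcd(20, 23) divides 18. Since 1 | 18, solutions exist.

Yes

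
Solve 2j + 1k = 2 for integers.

Step 1: Check solvability.
gcd(2, 1) = 1
Since 1 divides 2, solutions exist.

Step 2: Apply extended Euclidean algorithm to find gcd.
We find integers such that 2*x0 + 1*y0 = 1

Step 3: Scale the particular solution.
Multiply by 2/1 = 2:
j = 0, k = 2

Step 4: Verify.
2*(0) + 1*(2) = 2 = 2 ✓

j = 0, k = 2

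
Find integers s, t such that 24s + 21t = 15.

Step 1: Check solvability.
gcd(24, 21) = 3
Since 3 divides 15, solutions exist.

Step 2: Apply extended Euclidean algorithm to find gcd.
We find integers such that 24*x0 + 21*y0 = 3

Step 3: Scale the particular solution.
Multiply by 15/3 = 5:
s = 5, t = -5

Step 4: Verify.
24*(5) + 21*(-5) = 15 = 15 ✓

s = 5, t = -5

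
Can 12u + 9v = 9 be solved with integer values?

Step 1: Compute gcd(12, 9).
gcd(12, 9) = 3

Step 2: Check divisibility.
Does 3 divide 9? 9 = 3 x 3, so yes.

By the theorem on linear Diophantine equations, 12u + 9v = 9 has integer solutions if and only if gcd(12, 9) divides 9. Since 3 | 9, solutions exist.

Yes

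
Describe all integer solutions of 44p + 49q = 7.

Step 1: Compute gcd(44, 49) = 1.
Since 1 divides 7, solutions exist.

Step 2: Find a particular solution using extended Euclidean algorithm.
We get p₀ = -70, q₀ = 63.
Check: 44*-70 + 49*63 = 7 = 7 ✓

Step 3: Write the general solution.
p = -70 + (49/1)t = -70 + 49t
q = 63 - (44/1)t = 63 - 44t
for any integer t.

p = -70 + 49t, q = 63 - 44t for integer t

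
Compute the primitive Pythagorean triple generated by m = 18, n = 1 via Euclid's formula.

a = m² - n² = 18² - 1² = 324 - 1 = 323
b = 2mn = 2·18·1 = 36
c = m² + n² = 324 + 1 = 325
Verify: 323² + 36² = 104329 + 1296 = 105625 = 325² ✓

(323, 36, 325)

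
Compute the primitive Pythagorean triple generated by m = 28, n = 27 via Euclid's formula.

a = m² - n² = 28² - 27² = 784 - 729 = 55
b = 2mn = 2·28·27 = 1512
c = m² + n² = 784 + 729 = 1513
Verify: 55² + 1512² = 3025 + 2286144 = 2289169 = 1513² ✓

(55, 1512, 1513)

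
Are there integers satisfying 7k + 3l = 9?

Step 1: Compute gcd(7, 3).
gcd(7, 3) = 1

Step 2: Check divisibility.
Does 1 divide 9? 9 = 1 x 9, so yes.

By the theorem on linear Diophantine equations, 7k + 3l = 9 has integer solutions if and only if gcd(7, 3) divides 9. Since 1 | 9, solutions exist.

Yes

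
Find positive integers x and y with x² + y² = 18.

We need to find integers x, y > 0 such that x² + y² = 18.
Trying x = 3: y² = 18 - 3² = 18 - 9 = 9
y = 3
Check: 3² + 3² = 9 + 9 = 18 ✓

18 = 3² + 3²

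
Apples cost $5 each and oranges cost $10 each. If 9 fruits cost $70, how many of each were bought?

Let a = apples, o = oranges.
a + o = 9
5a + 10o = 70
Substitute o = 9 - a:
5a + 10(9 - a) = 70
(5 - 10)a = 70 - 90
-5a = -20
a = 4, o = 9 - 4 = 5

Apples: 4, Oranges: 5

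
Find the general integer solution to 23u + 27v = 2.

Step 1: Compute gcd(23, 27) = 1.
Since 1 divides 2, solutions exist.

Step 2: Find a particular solution using extended Euclidean algorithm.
We get u₀ = -14, v₀ = 12.
Check: 23*-14 + 27*12 = 2 = 2 ✓

Step 3: Write the general solution.
u = -14 + (27/1)t = -14 + 27t
v = 12 - (23/1)t = 12 - 23t
for any integer t.

u = -14 + 27t, v = 12 - 23t for integer t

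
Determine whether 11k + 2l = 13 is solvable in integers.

Step 1: Compute gcd(11, 2).
gcd(11, 2) = 1

Step 2: Check divisibility.
Does 1 divide 13? 13 = 1 x 13, so yes.

By the theorem on linear Diophantine equations, 11k + 2l = 13 has integer solutions if and only if gcd(11, 2) divides 13. Since 1 | 13, solutions exist.

Yes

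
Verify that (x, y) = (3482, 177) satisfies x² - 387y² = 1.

Compute x² = 3482² = 12124324
Compute 387y² = 387·177² = 387·31329 = 12124323
x² - 387y² = 12124324 - 12124323 = 1
Since this equals 1, (3482, 177) is a solution.

Yes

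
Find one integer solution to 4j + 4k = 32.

Step 1: Check solvability.
gcd(4, 4) = 4
Since 4 divides 32, solutions exist.

Step 2: Apply extended Euclidean algorithm to find gcd.
We find integers such that 4*x0 + 4*y0 = 4

Step 3: Scale the particular solution.
Multiply by 32/4 = 8:
j = 0, k = 8

Step 4: Verify.
4*(0) + 4*(8) = 32 = 32 ✓

j = 0, k = 8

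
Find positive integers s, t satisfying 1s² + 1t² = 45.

Try small values of s and check whether (45 - 1s²)/1 is a perfect square.
s = 3: 1·3² = 9, so 1t² = 45 - 9 = 36, giving t² = 36, t = 6.
Check: 1·3² + 1·6² = 9 + 36 = 45 ✓

s = 3, t = 6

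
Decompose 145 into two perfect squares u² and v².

We need to find integers u, v > 0 such that u² + v² = 145.
Trying u = 1: v² = 145 - 1² = 145 - 1 = 144
v = 12
Check: 1² + 12² = 1 + 144 = 145 ✓

145 = 1² + 12²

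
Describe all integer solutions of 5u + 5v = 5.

Step 1: Compute gcd(5, 5) = 5.
Since 5 divides 5, solutions exist.

Step 2: Find a particular solution using extended Euclidean algorithm.
We get u₀ = 0, v₀ = 1.
Check: 5*0 + 5*1 = 5 = 5 ✓

Step 3: Write the general solution.
u = 0 + (5/5)t = 0 + 1t
v = 1 - (5/5)t = 1 - 1t
for any integer t.

u = 0 + 1t, v = 1 - 1t for integer t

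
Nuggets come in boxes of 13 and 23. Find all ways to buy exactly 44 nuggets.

We need non-negative integers (x, y) with 13x + 23y = 44.
For each x in 0..3, check if 44 - 13x is a non-negative multiple of 23.
No x yields an integer y ≥ 0.

No solution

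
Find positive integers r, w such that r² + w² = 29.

Search for r with 29 - r² a perfect square.
r = 2: 29 - 2² = 29 - 4 = 25 = 5² ✓
So r = 2, w = 5.

r = 2, w = 5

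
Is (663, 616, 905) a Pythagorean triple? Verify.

Compute a² + b² = 663² + 616² = 439569 + 379456 = 819025
Compute c² = 905² = 819025
Since 819025 = 819025, confirmed.

Yes, it is a Pythagorean triple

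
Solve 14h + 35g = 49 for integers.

Step 1: Check solvability.
gcd(14, 35) = 7
Since 7 divides 49, solutions exist.

Step 2: Apply extended Euclidean algorithm to find gcd.
We find integers such that 14*x0 + 35*y0 = 7

Step 3: Scale the particular solution.
Multiply by 49/7 = 7:
h = -14, g = 7

Step 4: Verify.
14*(-14) + 35*(7) = 49 = 49 ✓

h = -14, g = 7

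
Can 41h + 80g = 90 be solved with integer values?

Step 1: Compute gcd(41, 80).
gcd(41, 80) = 1

Step 2: Check divisibility.
Does 1 divide 90? 90 = 1 x 90, so yes.

By the theorem on linear Diophantine equations, 41h + 80g = 90 has integer solutions if and only if gcd(41, 80) divides 90. Since 1 | 90, solutions exist.

Yes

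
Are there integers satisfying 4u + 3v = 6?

Step 1: Compute gcd(4, 3).
gcd(4, 3) = 1

Step 2: Check divisibility.
Does 1 divide 6? 6 = 1 x 6, so yes.

By the theorem on linear Diophantine equations, 4u + 3v = 6 has integer solutions if and only if gcd(4, 3) divides 6. Since 1 | 6, solutions exist.

Yes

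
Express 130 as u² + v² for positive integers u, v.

We need to find integers u, v > 0 such that u² + v² = 130.
Trying u = 3: v² = 130 - 3² = 130 - 9 = 121
v = 11
Check: 3² + 11² = 9 + 121 = 130 ✓

130 = 3² + 11²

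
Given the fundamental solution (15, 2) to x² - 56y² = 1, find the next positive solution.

Solutions to x² - Dy² = 1 are generated by powers of (x₀ + y₀√D).
The next solution satisfies x₁ + y₁√56 = (x₀ + y₀√56)², giving:
x₁ = x₀² + 56y₀² = 15² + 56·2² = 225 + 224 = 449
y₁ = 2x₀y₀ = 2·15·2 = 60

Verify: 449² - 56·60² = 201601 - 201600 = 1 ✓

x = 449, y = 60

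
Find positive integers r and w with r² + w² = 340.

We need to find integers r, w > 0 such that r² + w² = 340.
Trying r = 4: w² = 340 - 4² = 340 - 16 = 324
w = 18
Check: 4² + 18² = 16 + 324 = 340 ✓

340 = 4² + 18²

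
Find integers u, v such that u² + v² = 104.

We need to find integers u, v > 0 such that u² + v² = 104.
Trying u = 2: v² = 104 - 2² = 104 - 4 = 100
v = 10
Check: 2² + 10² = 4 + 100 = 104 ✓

104 = 2² + 10²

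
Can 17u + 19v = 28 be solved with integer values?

Step 1: Compute gcd(17, 19).
gcd(17, 19) = 1

Step 2: Check divisibility.
Does 1 divide 28? 28 = 1 x 28, so yes.

By the theorem on linear Diophantine equations, 17u + 19v = 28 has integer solutions if and only if gcd(17, 19) divides 28. Since 1 | 28, solutions exist.

Yes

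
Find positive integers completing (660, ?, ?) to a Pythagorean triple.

We need the other leg and hypotenuse such that 660² + x² = c².
Take x = 63, c = 663: 660² + 63² = 435600 + 3969 = 439569 = 663² ✓
Triple: (63, 660, 663)

(63, 660, 663)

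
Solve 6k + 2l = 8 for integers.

Step 1: Check solvability.
gcd(6, 2) = 2
Since 2 divides 8, solutions exist.

Step 2: Apply extended Euclidean algorithm to find gcd.
We find integers such that 6*x0 + 2*y0 = 2

Step 3: Scale the particular solution.
Multiply by 8/2 = 4:
k = 0, l = 4

Step 4: Verify.
6*(0) + 2*(4) = 8 = 8 ✓

k = 0, l = 4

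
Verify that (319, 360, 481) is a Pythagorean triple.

Compute a² + b²:
319² + 360² = 101761 + 129600 = 231361
Compute c²:
481² = 231361
Since 231361 = 231361, it is a Pythagorean triple.

Yes, it is a Pythagorean triple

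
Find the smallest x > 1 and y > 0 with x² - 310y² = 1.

We seek the smallest positive integers (x, y) with x² - 310y² = 1, i.e., x² = 310y² + 1.
Try successive y values:
y = 1: x² = 310·1² + 1 = 311, not a perfect square
y = 2: x² = 310·2² + 1 = 1241, not a perfect square
y = 3: x² = 310·3² + 1 = 2791, not a perfect square
... continuing the search (or via continued fractions) ...
y = 48204: x² = 310·48204² + 1 = 720323940961, x = 848719 ✓

Verify: 848719² - 310·48204² = 720323940961 - 720323940960 = 1 ✓

x = 848719, y = 48204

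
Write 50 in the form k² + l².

We need to find integers k, l > 0 such that k² + l² = 50.
Trying k = 1: l² = 50 - 1² = 50 - 1 = 49
l = 7
Check: 1² + 7² = 1 + 49 = 50 ✓

50 = 1² + 7²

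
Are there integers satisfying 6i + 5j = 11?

Step 1: Compute gcd(6, 5).
gcd(6, 5) = 1

Step 2: Check divisibility.
Does 1 divide 11? 11 = 1 x 11, so yes.

By the theorem on linear Diophantine equations, 6i + 5j = 11 has integer solutions if and only if gcd(6, 5) divides 11. Since 1 | 11, solutions exist.

Yes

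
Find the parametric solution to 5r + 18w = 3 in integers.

Step 1: Compute gcd(5, 18) = 1.
Since 1 divides 3, solutions exist.

Step 2: Find a particular solution using extended Euclidean algorithm.
We get r₀ = -21, w₀ = 6.
Check: 5*-21 + 18*6 = 3 = 3 ✓

Step 3: Write the general solution.
r = -21 + (18/1)t = -21 + 18t
w = 6 - (5/1)t = 6 - 5t
for any integer t.

r = -21 + 18t, w = 6 - 5t for integer t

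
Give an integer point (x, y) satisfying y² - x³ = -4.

Try small integer x values and check whether x³ - 4 is a perfect square.
x = 5: x³ - 4 = 5³ - 4 = 125 - 4 = 121
Is 121 a perfect square? 11² = 121 ✓
So (x, y) = (5, 11) is a solution.

x = 5, y = 11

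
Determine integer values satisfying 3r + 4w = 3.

Step 1: Check solvability.
gcd(3, 4) = 1
Since 1 divides 3, solutions exist.

Step 2: Apply extended Euclidean algorithm to find gcd.
We find integers such that 3*x0 + 4*y0 = 1

Step 3: Scale the particular solution.
Multiply by 3/1 = 3:
r = -3, w = 3

Step 4: Verify.
3*(-3) + 4*(3) = 3 = 3 ✓

r = -3, w = 3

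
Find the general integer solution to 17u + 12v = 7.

Step 1: Compute gcd(17, 12) = 1.
Since 1 divides 7, solutions exist.

Step 2: Find a particular solution using extended Euclidean algorithm.
We get u₀ = 35, v₀ = -49.
Check: 17*35 + 12*-49 = 7 = 7 ✓

Step 3: Write the general solution.
u = 35 + (12/1)t = 35 + 12t
v = -49 - (17/1)t = -49 - 17t
for any integer t.

u = 35 + 12t, v = -49 - 17t for integer t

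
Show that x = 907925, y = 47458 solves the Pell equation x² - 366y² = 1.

Compute x² = 907925² = 824327805625
Compute 366y² = 366·47458² = 366·2252261764 = 824327805624
x² - 366y² = 824327805625 - 824327805624 = 1
Since this equals 1, (907925, 47458) is a solution.

Yes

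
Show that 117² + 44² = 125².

Compute a² + b² = 117² + 44² = 13689 + 1936 = 15625
Compute c² = 125² = 15625
Since 15625 = 15625, confirmed.

Yes, it is a Pythagorean triple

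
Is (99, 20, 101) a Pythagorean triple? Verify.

Compute a² + b² = 99² + 20² = 9801 + 400 = 10201
Compute c² = 101² = 10201
Since 10201 = 10201, confirmed.

Yes, it is a Pythagorean triple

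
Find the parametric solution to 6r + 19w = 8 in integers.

Step 1: Compute gcd(6, 19) = 1.
Since 1 divides 8, solutions exist.

Step 2: Find a particular solution using extended Euclidean algorithm.
We get r₀ = -24, w₀ = 8.
Check: 6*-24 + 19*8 = 8 = 8 ✓

Step 3: Write the general solution.
r = -24 + (19/1)t = -24 + 19t
w = 8 - (6/1)t = 8 - 6t
for any integer t.

r = -24 + 19t, w = 8 - 6t for integer t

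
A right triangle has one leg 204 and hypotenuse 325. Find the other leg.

a² = c² - b² = 105625 - 41616 = 64009
a = 253

253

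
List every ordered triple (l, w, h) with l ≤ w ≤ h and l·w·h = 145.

Iterate l from 1 to ⌊145^(1/3)⌋. For each l dividing 145, iterate w ≥ l with w dividing 145/l, and set h = 145/(l·w).
Triples found (2): (1×1×145), (1×5×29)

(1×1×145), (1×5×29)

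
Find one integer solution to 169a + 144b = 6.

Step 1: Check solvability.
gcd(169, 144) = 1
Since 1 divides 6, solutions exist.

Step 2: Apply extended Euclidean algorithm to find gcd.
We find integers such that 169*x0 + 144*y0 = 1

Step 3: Scale the particular solution.
Multiply by 6/1 = 6:
a = -138, b = 162

Step 4: Verify.
169*(-138) + 144*(162) = 6 = 6 ✓

a = -138, b = 162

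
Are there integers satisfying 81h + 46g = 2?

Step 1: Compute gcd(81, 46).
gcd(81, 46) = 1

Step 2: Check divisibility.
Does 1 divide 2? 2 = 1 x 2, so yes.

By the theorem on linear Diophantine equations, 81h + 46g = 2 has integer solutions if and only if gcd(81, 46) divides 2. Since 1 | 2, solutions exist.

Yes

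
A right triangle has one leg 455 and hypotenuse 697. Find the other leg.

b² = c² - a² = 485809 - 207025 = 278784
b = 528

528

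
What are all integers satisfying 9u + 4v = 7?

Step 1: Compute gcd(9, 4) = 1.
Since 1 divides 7, solutions exist.

Step 2: Find a particular solution using extended Euclidean algorithm.
We get u₀ = 7, v₀ = -14.
Check: 9*7 + 4*-14 = 7 = 7 ✓

Step 3: Write the general solution.
u = 7 + (4/1)t = 7 + 4t
v = -14 - (9/1)t = -14 - 9t
for any integer t.

u = 7 + 4t, v = -14 - 9t for integer t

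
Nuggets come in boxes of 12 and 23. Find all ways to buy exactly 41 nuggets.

We need non-negative integers (x, y) with 12x + 23y = 41.
For each x in 0..3, check if 41 - 12x is a non-negative multiple of 23.
No x yields an integer y ≥ 0.

No solution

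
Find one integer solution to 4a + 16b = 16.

Step 1: Check solvability.
gcd(4, 16) = 4
Since 4 divides 16, solutions exist.

Step 2: Apply extended Euclidean algorithm to find gcd.
We find integers such that 4*x0 + 16*y0 = 4

Step 3: Scale the particular solution.
Multiply by 16/4 = 4:
a = 4, b = 0

Step 4: Verify.
4*(4) + 16*(0) = 16 = 16 ✓

a = 4, b = 0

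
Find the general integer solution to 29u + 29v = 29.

Step 1: Compute gcd(29, 29) = 29.
Since 29 divides 29, solutions exist.

Step 2: Find a particular solution using extended Euclidean algorithm.
We get u₀ = 0, v₀ = 1.
Check: 29*0 + 29*1 = 29 = 29 ✓

Step 3: Write the general solution.
u = 0 + (29/29)t = 0 + 1t
v = 1 - (29/29)t = 1 - 1t
for any integer t.

u = 0 + 1t, v = 1 - 1t for integer t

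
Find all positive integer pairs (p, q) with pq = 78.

The positive divisors of 78 are: 1, 2, 3, 6, 13, 26, 39, 78.
Each divisor d gives the pair (d, 78/d):
(1, 78), (2, 39), (3, 26), (6, 13), (13, 6), (26, 3), (39, 2), (78, 1)

(1, 78), (2, 39), (3, 26), (6, 13), (13, 6), (26, 3), (39, 2), (78, 1)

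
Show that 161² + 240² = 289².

Compute a² + b² = 161² + 240² = 25921 + 57600 = 83521
Compute c² = 289² = 83521
Since 83521 = 83521, confirmed.

Yes, it is a Pythagorean triple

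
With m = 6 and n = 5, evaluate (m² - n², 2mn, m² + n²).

a = m² - n² = 36 - 25 = 11
b = 2mn = 2·6·5 = 60
c = m² + n² = 36 + 25 = 61
Verify: 11² + 60² = 121 + 3600 = 3721 = 61² ✓

(11, 60, 61)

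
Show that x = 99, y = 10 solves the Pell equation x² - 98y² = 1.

Compute x² = 99² = 9801
Compute 98y² = 98·10² = 98·100 = 9800
x² - 98y² = 9801 - 9800 = 1
Since this equals 1, (99, 10) is a solution.

Yes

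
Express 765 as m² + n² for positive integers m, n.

We need to find integers m, n > 0 such that m² + n² = 765.
Trying m = 6: n² = 765 - 6² = 765 - 36 = 729
n = 27
Check: 6² + 27² = 36 + 729 = 765 ✓

765 = 6² + 27²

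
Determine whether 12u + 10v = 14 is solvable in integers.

Step 1: Compute gcd(12, 10).
gcd(12, 10) = 2

Step 2: Check divisibility.
Does 2 divide 14? 14 = 2 x 7, so yes.

By the theorem on linear Diophantine equations, 12u + 10v = 14 has integer solutions if and only if gcd(12, 10) divides 14. Since 2 | 14, solutions exist.

Yes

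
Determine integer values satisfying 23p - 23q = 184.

Step 1: Check solvability.
gcd(23, 23) = 23
Since 23 divides 184, solutions exist.

Step 2: Apply extended Euclidean algorithm to find gcd.
We find integers such that 23*x0 + 23*y0 = 23

Step 3: Scale the particular solution.
Multiply by 184/23 = 8:
p = 0, q = -8

Step 4: Verify.
23*(0) - 23*(-8) = 184 = 184 ✓

p = 0, q = -8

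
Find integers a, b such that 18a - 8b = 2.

Step 1: Check solvability.
gcd(18, 8) = 2
Since 2 divides 2, solutions exist.

Step 2: Apply extended Euclidean algorithm to find gcd.
We find integers such that 18*x0 + 8*y0 = 2

Step 3: Scale the particular solution.
Multiply by 2/2 = 1:
a = 1, b = 2

Step 4: Verify.
18*(1) - 8*(2) = 2 = 2 ✓

a = 1, b = 2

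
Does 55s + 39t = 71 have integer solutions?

Step 1: Compute gcd(55, 39).
gcd(55, 39) = 1

Step 2: Check divisibility.
Does 1 divide 71? 71 = 1 x 71, so yes.

By the theorem on linear Diophantine equations, 55s + 39t = 71 has integer solutions if and only if gcd(55, 39) divides 71. Since 1 | 71, solutions exist.

Yes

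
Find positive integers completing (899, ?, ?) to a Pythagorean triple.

We need the other leg and hypotenuse such that 899² + x² = c².
Take x = 60, c = 901: 899² + 60² = 808201 + 3600 = 811801 = 901² ✓
Triple: (899, 60, 901)

(899, 60, 901)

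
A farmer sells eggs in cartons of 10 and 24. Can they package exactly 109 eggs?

We need non-negative a, b with 10a + 24b = 109.
gcd(10, 24) = 2, and 2 does not divide 109.
No integer solutions exist.

No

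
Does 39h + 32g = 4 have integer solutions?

Step 1: Compute gcd(39, 32).
gcd(39, 32) = 1

Step 2: Check divisibility.
Does 1 divide 4? 4 = 1 x 4, so yes.

By the theorem on linear Diophantine equations, 39h + 32g = 4 has integer solutions if and only if gcd(39, 32) divides 4. Since 1 | 4, solutions exist.

Yes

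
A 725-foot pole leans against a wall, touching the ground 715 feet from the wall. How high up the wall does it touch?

The ladder, wall, and ground form a right triangle with hypotenuse 725 and one leg 715.
By the Pythagorean theorem: h² = 725² - 715² = 525625 - 511225 = 14400
h = √14400 = 120 feet

120 feet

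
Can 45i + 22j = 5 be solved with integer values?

Step 1: Compute gcd(45, 22).
gcd(45, 22) = 1

Step 2: Check divisibility.
Does 1 divide 5? 5 = 1 x 5, so yes.

By the theorem on linear Diophantine equations, 45i + 22j = 5 has integer solutions if and only if gcd(45, 22) divides 5. Since 1 | 5, solutions exist.

Yes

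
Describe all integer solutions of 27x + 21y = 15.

Step 1: Compute gcd(27, 21) = 3.
Since 3 divides 15, solutions exist.

Step 2: Find a particular solution using extended Euclidean algorithm.
We get x₀ = -15, y₀ = 20.
Check: 27*-15 + 21*20 = 15 = 15 ✓

Step 3: Write the general solution.
x = -15 + (21/3)t = -15 + 7t
y = 20 - (27/3)t = 20 - 9t
for any integer t.

x = -15 + 7t, y = 20 - 9t for integer t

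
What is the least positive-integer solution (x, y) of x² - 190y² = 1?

We seek the smallest positive integers (x, y) with x² - 190y² = 1, i.e., x² = 190y² + 1.
Try successive y values:
y = 1: x² = 190·1² + 1 = 191, not a perfect square
y = 2: x² = 190·2² + 1 = 761, not a perfect square
y = 3: x² = 190·3² + 1 = 1711, not a perfect square
... continuing the search (or via continued fractions) ...
y = 3774: x² = 190·3774² + 1 = 2706184441, x = 52021 ✓

Verify: 52021² - 190·3774² = 2706184441 - 2706184440 = 1 ✓

x = 52021, y = 3774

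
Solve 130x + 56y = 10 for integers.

Step 1: Check solvability.
gcd(130, 56) = 2
Since 2 divides 10, solutions exist.

Step 2: Apply extended Euclidean algorithm to find gcd.
We find integers such that 130*x0 + 56*y0 = 2

Step 3: Scale the particular solution.
Multiply by 10/2 = 5:
x = -15, y = 35

Step 4: Verify.
130*(-15) + 56*(35) = 10 = 10 ✓

x = -15, y = 35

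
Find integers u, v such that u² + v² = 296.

We need to find integers u, v > 0 such that u² + v² = 296.
Trying u = 10: v² = 296 - 10² = 296 - 100 = 196
v = 14
Check: 10² + 14² = 100 + 196 = 296 ✓

296 = 10² + 14²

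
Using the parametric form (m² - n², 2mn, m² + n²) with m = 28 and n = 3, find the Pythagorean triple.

a = m² - n² = 28² - 3² = 784 - 9 = 775
b = 2mn = 2·28·3 = 168
c = m² + n² = 784 + 9 = 793
Verify: 775² + 168² = 600625 + 28224 = 628849 = 793² ✓

(775, 168, 793)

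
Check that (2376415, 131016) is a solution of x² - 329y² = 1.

Compute x² = 2376415² = 5647348252225
Compute 329y² = 329·131016² = 329·17165192256 = 5647348252224
x² - 329y² = 5647348252225 - 5647348252224 = 1
Since this equals 1, (2376415, 131016) is a solution.

Yes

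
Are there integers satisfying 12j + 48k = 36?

Step 1: Compute gcd(12, 48).
gcd(12, 48) = 12

Step 2: Check divisibility.
Does 12 divide 36? 36 = 12 x 3, so yes.

By the theorem on linear Diophantine equations, 12j + 48k = 36 has integer solutions if and only if gcd(12, 48) divides 36. Since 12 | 36, solutions exist.

Yes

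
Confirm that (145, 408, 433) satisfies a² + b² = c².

Compute a² + b² = 145² + 408² = 21025 + 166464 = 187489
Compute c² = 433² = 187489
Since 187489 = 187489, confirmed.

Yes, it is a Pythagorean triple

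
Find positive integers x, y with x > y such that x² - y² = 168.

Factor: x² - y² = (x+y)(x-y) = 168.
We need two factors of 168 with the same parity.
Use x+y = 84 and x-y = 2 (product 84·2 = 168).
Adding: 2x = 86, so x = 43.
Subtracting: 2y = 82, so y = 41.
Check: 43² - 41² = 1849 - 1681 = 168 ✓

x = 43, y = 41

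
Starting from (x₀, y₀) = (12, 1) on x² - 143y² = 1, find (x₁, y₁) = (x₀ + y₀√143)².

Solutions to x² - Dy² = 1 are generated by powers of (x₀ + y₀√D).
The next solution satisfies x₁ + y₁√143 = (x₀ + y₀√143)², giving:
x₁ = x₀² + 143y₀² = 12² + 143·1² = 144 + 143 = 287
y₁ = 2x₀y₀ = 2·12·1 = 24

Verify: 287² - 143·24² = 82369 - 82368 = 1 ✓

x = 287, y = 24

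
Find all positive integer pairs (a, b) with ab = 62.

The positive divisors of 62 are: 1, 2, 31, 62.
Each divisor d gives the pair (d, 62/d):
(1, 62), (2, 31), (31, 2), (62, 1)

(1, 62), (2, 31), (31, 2), (62, 1)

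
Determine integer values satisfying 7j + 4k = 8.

Step 1: Check solvability.
gcd(7, 4) = 1
Since 1 divides 8, solutions exist.

Step 2: Apply extended Euclidean algorithm to find gcd.
We find integers such that 7*x0 + 4*y0 = 1

Step 3: Scale the particular solution.
Multiply by 8/1 = 8:
j = -8, k = 16

Step 4: Verify.
7*(-8) + 4*(16) = 8 = 8 ✓

j = -8, k = 16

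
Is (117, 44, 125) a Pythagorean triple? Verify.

Compute a² + b² = 117² + 44² = 13689 + 1936 = 15625
Compute c² = 125² = 15625
Since 15625 = 15625, confirmed.

Yes, it is a Pythagorean triple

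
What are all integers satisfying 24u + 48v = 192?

Step 1: Compute gcd(24, 48) = 24.
Since 24 divides 192, solutions exist.

Step 2: Find a particular solution using extended Euclidean algorithm.
We get u₀ = 8, v₀ = 0.
Check: 24*8 + 48*0 = 192 = 192 ✓

Step 3: Write the general solution.
u = 8 + (48/24)t = 8 + 2t
v = 0 - (24/24)t = 0 - 1t
for any integer t.

u = 8 + 2t, v = 0 - 1t for integer t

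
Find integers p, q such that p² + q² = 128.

We need to find integers p, q > 0 such that p² + q² = 128.
Trying p = 8: q² = 128 - 8² = 128 - 64 = 64
q = 8
Check: 8² + 8² = 64 + 64 = 128 ✓

128 = 8² + 8²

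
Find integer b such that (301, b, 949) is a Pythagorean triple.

b² = c² - a² = 949² - 301² = 900601 - 90601 = 810000
b = sqrt(810000) = 900

900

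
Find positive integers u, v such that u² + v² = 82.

Search for u with 82 - u² a perfect square.
u = 1: 82 - 1² = 82 - 1 = 81 = 9² ✓
So u = 1, v = 9.

u = 1, v = 9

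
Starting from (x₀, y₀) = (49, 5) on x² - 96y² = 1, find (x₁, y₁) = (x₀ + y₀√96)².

Solutions to x² - Dy² = 1 are generated by powers of (x₀ + y₀√D).
The next solution satisfies x₁ + y₁√96 = (x₀ + y₀√96)², giving:
x₁ = x₀² + 96y₀² = 49² + 96·5² = 2401 + 2400 = 4801
y₁ = 2x₀y₀ = 2·49·5 = 490

Verify: 4801² - 96·490² = 23049601 - 23049600 = 1 ✓

x = 4801, y = 490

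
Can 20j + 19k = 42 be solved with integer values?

Step 1: Compute gcd(20, 19).
gcd(20, 19) = 1

Step 2: Check divisibility.
Does 1 divide 42? 42 = 1 x 42, so yes.

By the theorem on linear Diophantine equations, 20j + 19k = 42 has integer solutions if and only if gcd(20, 19) divides 42. Since 1 | 42, solutions exist.

Yes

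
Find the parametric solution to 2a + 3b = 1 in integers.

Step 1: Compute gcd(2, 3) = 1.
Since 1 divides 1, solutions exist.

Step 2: Find a particular solution using extended Euclidean algorithm.
We get a₀ = -1, b₀ = 1.
Check: 2*-1 + 3*1 = 1 = 1 ✓

Step 3: Write the general solution.
a = -1 + (3/1)t = -1 + 3t
b = 1 - (2/1)t = 1 - 2t
for any integer t.

a = -1 + 3t, b = 1 - 2t for integer t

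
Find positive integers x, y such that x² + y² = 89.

Search for x with 89 - x² a perfect square.
x = 5: 89 - 5² = 89 - 25 = 64 = 8² ✓
So x = 5, y = 8.

x = 5, y = 8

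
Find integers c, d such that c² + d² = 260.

We need to find integers c, d > 0 such that c² + d² = 260.
Trying c = 2: d² = 260 - 2² = 260 - 4 = 256
d = 16
Check: 2² + 16² = 4 + 256 = 260 ✓

260 = 2² + 16²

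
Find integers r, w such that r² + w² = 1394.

We need to find integers r, w > 0 such that r² + w² = 1394.
Trying r = 5: w² = 1394 - 5² = 1394 - 25 = 1369
w = 37
Check: 5² + 37² = 25 + 1369 = 1394 ✓

1394 = 5² + 37²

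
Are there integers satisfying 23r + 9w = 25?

Step 1: Compute gcd(23, 9).
gcd(23, 9) = 1

Step 2: Check divisibility.
Does 1 divide 25? 25 = 1 x 25, so yes.

By the theorem on linear Diophantine equations, 23r + 9w = 25 has integer solutions if and only if gcd(23, 9) divides 25. Since 1 | 25, solutions exist.

Yes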